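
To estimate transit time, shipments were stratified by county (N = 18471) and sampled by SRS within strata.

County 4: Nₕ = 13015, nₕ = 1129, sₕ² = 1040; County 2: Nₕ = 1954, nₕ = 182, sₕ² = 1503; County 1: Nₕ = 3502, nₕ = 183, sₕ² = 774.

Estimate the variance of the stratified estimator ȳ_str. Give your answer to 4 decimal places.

0.6456

Var(ȳ_str) = Σₕ Wₕ²(1 − fₕ)sₕ²/nₕ with Wₕ = Nₕ/N, N = 18471.
County 4: Wₕ = 0.70461805; term = 0.70461805²·(1 − 0.08674606)·1040/1129 = 0.417675.
County 2: Wₕ = 0.10578745; term = 0.10578745²·(1 − 0.09314227)·1503/182 = 0.083809848.
County 1: Wₕ = 0.18959450; term = 0.18959450²·(1 − 0.05225585)·774/183 = 0.14408954.
Sum = 0.64557439.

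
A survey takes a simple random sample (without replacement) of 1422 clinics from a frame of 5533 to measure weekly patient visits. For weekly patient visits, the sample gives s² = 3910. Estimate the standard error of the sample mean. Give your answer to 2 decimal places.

Under SRS without replacement, Var(ȳ) = (1 − f)·s²/n with f = n/N = 1422/5533 = 0.25700343.
Var(ȳ) = (1 − 0.25700343)·3910/1422 = 0.74299657·2.7496484 = 2.0429793.
SE(ȳ) = √(2.0429793) = 1.43.

1.43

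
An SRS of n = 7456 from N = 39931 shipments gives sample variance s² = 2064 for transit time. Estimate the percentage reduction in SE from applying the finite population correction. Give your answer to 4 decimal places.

f = n/N = 7456/39931 = 0.18672210.
SE_no-fpc = √(s²/n) = 0.5261407; SE_fpc = √((1−f)s²/n) = 0.47448379.
Ratio = √(1−f) = 0.90181922. Reduction = 100·(1 − 0.90181922) = 9.8181%.

9.8181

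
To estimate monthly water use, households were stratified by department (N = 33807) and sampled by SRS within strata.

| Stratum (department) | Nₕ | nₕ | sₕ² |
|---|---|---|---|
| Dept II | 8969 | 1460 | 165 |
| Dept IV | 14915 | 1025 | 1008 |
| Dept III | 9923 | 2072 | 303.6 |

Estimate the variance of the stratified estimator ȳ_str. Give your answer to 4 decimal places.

0.1949

Var(ȳ_str) = Σₕ Wₕ²(1 − fₕ)sₕ²/nₕ with Wₕ = Nₕ/N, N = 33807.
Dept II: Wₕ = 0.26530009; term = 0.26530009²·(1 − 0.16278292)·165/1460 = 0.0066595357.
Dept IV: Wₕ = 0.44118082; term = 0.44118082²·(1 − 0.06872276)·1008/1025 = 0.17825795.
Dept III: Wₕ = 0.29351909; term = 0.29351909²·(1 − 0.20880782)·303.6/2072 = 0.0099877283.
Sum = 0.19490521.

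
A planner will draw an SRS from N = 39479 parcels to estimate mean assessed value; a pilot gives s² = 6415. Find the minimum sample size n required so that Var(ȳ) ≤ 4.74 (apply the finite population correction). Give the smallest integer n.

1309

Without fpc, n₀ = s²/D = 6415/4.74 = 1353.3755.
With fpc, (1 − n/N)·s²/n ≤ D requires n ≥ n₀/(1 + n₀/N) = 1353.3755/(1 + 1353.3755/39479) = 1308.5183.
Rounding up, n = 1309.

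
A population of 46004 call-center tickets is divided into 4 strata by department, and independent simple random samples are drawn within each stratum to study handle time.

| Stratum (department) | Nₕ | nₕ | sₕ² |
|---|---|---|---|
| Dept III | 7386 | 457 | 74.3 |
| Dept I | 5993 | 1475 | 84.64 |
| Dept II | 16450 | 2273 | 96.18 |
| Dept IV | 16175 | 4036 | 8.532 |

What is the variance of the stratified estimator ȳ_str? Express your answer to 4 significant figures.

0.009525

Var(ȳ_str) = Σₕ Wₕ²(1 − fₕ)sₕ²/nₕ with Wₕ = Nₕ/N, N = 46004.
Dept III: Wₕ = 0.16055126; term = 0.16055126²·(1 − 0.06187382)·74.3/457 = 0.0039315272.
Dept I: Wₕ = 0.13027128; term = 0.13027128²·(1 − 0.24612047)·84.64/1475 = 7.3414687 × 10^-4.
Dept II: Wₕ = 0.35757760; term = 0.35757760²·(1 − 0.13817629)·96.18/2273 = 0.0046627742.
Dept IV: Wₕ = 0.35159986; term = 0.35159986²·(1 − 0.24952087)·8.532/4036 = 1.9612624 × 10^-4.
Sum = 0.0095245745.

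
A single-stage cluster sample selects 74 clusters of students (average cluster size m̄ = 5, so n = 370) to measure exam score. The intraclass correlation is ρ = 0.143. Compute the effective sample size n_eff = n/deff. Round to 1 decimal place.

deff = 1 + (5 − 1)·0.143 = 1 + 0.572 = 1.572.
n_eff = 370 / 1.572 = 235.4.

235.4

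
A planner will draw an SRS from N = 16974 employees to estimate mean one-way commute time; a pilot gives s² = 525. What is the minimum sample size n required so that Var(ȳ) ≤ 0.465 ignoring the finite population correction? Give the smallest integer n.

Without fpc, n₀ = s²/D = 525/0.465 = 1129.0323.
Rounding up, n = 1130.

1130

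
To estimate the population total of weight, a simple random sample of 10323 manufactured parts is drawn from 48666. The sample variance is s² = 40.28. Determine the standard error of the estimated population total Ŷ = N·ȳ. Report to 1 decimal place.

2698.3

Var(Ŷ) = N²·Var(ȳ) = N²·(1 − n/N)·s²/n.
f = 10323/48666 = 0.21211934; Var(ȳ) = 0.78788066·40.28/10323 = 0.0030742839.
Var(Ŷ) = 48666² · 0.0030742839 = 7.2810711 × 10^6.
SE(Ŷ) = √(7.2810711 × 10^6) = 2698.3.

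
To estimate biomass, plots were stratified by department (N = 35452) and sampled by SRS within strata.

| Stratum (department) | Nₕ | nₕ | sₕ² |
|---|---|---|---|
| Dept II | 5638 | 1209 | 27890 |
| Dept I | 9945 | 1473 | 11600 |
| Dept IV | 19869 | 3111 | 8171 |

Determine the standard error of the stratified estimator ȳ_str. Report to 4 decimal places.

Var(ȳ_str) = Σₕ Wₕ²(1 − fₕ)sₕ²/nₕ with Wₕ = Nₕ/N, N = 35452.
Dept II: Wₕ = 0.15903193; term = 0.15903193²·(1 − 0.21443774)·27890/1209 = 0.45832282.
Dept I: Wₕ = 0.28052014; term = 0.28052014²·(1 − 0.14811463)·11600/1473 = 0.5279156.
Dept IV: Wₕ = 0.56044793; term = 0.56044793²·(1 − 0.15657557)·8171/3111 = 0.695812.
Sum = 1.6820504.
SE = √(1.6820504) = 1.2969.

1.2969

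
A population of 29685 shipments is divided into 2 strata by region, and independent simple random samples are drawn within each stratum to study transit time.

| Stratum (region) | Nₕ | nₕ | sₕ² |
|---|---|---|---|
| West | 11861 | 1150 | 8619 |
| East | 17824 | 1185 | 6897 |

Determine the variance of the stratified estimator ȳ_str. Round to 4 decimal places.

Var(ȳ_str) = Σₕ Wₕ²(1 − fₕ)sₕ²/nₕ with Wₕ = Nₕ/N, N = 29685.
West: Wₕ = 0.39956207; term = 0.39956207²·(1 − 0.09695641)·8619/1150 = 1.0805286.
East: Wₕ = 0.60043793; term = 0.60043793²·(1 − 0.06648339)·6897/1185 = 1.9588454.
Sum = 3.039374.

3.0394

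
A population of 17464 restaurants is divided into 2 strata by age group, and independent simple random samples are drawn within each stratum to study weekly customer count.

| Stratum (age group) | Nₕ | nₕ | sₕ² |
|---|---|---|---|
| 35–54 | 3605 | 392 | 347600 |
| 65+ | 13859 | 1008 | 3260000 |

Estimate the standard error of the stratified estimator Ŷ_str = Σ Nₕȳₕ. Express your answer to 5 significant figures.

Var(Ŷ_str) = Σₕ Nₕ²(1 − fₕ)sₕ²/nₕ.
35–54: 3605²·(1 − 392/3605)·347600/392 = 1.0270928 × 10^10.
65+: 13859²·(1 − 1008/13859)·3260000/1008 = 5.7600451 × 10^11.
Sum = 5.8627544 × 10^11.
SE = √(5.8627544 × 10^11) = 765690.

765690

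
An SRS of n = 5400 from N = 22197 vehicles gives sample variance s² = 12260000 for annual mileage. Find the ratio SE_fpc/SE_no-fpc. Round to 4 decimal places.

0.8699

f = n/N = 5400/22197 = 0.24327612.
SE_no-fpc = √(s²/n) = 47.648404; SE_fpc = √((1−f)s²/n) = 41.449288.
Ratio = √(1−f) = 0.86989878.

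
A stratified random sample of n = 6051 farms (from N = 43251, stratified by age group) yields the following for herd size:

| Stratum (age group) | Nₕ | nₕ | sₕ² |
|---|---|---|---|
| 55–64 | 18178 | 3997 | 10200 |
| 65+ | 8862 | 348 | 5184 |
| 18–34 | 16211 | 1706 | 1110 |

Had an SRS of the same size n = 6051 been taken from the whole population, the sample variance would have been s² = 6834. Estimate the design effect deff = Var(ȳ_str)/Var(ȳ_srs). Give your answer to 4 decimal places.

1.0647

Var(ȳ_str) = Σ Wₕ²(1−fₕ)sₕ²/nₕ with Wₕ = Nₕ/43251:
  55–64: (18178/43251)²·(1−3997/18178)·10200/3997 = 0.351663
  65+: (8862/43251)²·(1−348/8862)·5184/348 = 0.60084
  18–34: (16211/43251)²·(1−1706/16211)·1110/1706 = 0.081786041
  → Var(ȳ_str) = 1.034289.
Var(ȳ_srs) = (1 − 6051/43251)·6834/6051 = 0.97139219.
deff = 1.034289 / 0.97139219 = 1.0647.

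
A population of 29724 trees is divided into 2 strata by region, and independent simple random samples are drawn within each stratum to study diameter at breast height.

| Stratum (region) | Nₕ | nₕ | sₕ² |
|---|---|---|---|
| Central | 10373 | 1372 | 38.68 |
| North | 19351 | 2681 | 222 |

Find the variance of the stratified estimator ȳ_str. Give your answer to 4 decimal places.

Var(ȳ_str) = Σₕ Wₕ²(1 − fₕ)sₕ²/nₕ with Wₕ = Nₕ/N, N = 29724.
Central: Wₕ = 0.34897726; term = 0.34897726²·(1 − 0.13226646)·38.68/1372 = 0.0029792914.
North: Wₕ = 0.65102274; term = 0.65102274²·(1 − 0.13854581)·222/2681 = 0.03023296.
Sum = 0.033212251.

0.0332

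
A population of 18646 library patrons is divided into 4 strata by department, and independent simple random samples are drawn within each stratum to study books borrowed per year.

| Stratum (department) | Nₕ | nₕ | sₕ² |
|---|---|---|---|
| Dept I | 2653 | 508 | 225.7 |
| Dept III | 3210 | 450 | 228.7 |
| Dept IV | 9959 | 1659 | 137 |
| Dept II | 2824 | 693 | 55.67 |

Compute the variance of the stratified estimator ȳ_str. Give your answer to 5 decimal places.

Var(ȳ_str) = Σₕ Wₕ²(1 − fₕ)sₕ²/nₕ with Wₕ = Nₕ/N, N = 18646.
Dept I: Wₕ = 0.14228253; term = 0.14228253²·(1 − 0.19148134)·225.7/508 = 0.0072721199.
Dept III: Wₕ = 0.17215489; term = 0.17215489²·(1 − 0.14018692)·228.7/450 = 0.012950794.
Dept IV: Wₕ = 0.53410919; term = 0.53410919²·(1 − 0.16658299)·137/1659 = 0.019633451.
Dept II: Wₕ = 0.15145339; term = 0.15145339²·(1 − 0.24539660)·55.67/693 = 0.0013904801.
Sum = 0.041246845.

0.04125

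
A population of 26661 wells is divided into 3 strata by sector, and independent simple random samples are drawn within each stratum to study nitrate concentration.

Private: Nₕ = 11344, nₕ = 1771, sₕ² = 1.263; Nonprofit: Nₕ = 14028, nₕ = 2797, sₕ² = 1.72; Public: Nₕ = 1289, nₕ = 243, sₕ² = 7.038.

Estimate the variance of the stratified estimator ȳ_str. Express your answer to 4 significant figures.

Var(ȳ_str) = Σₕ Wₕ²(1 − fₕ)sₕ²/nₕ with Wₕ = Nₕ/N, N = 26661.
Private: Wₕ = 0.42549042; term = 0.42549042²·(1 − 0.15611777)·1.263/1771 = 1.0895476 × 10^-4.
Nonprofit: Wₕ = 0.52616181; term = 0.52616181²·(1 − 0.19938694)·1.72/2797 = 1.3630045 × 10^-4.
Public: Wₕ = 0.04834777; term = 0.04834777²·(1 − 0.18851823)·7.038/243 = 5.4938237 × 10^-5.
Sum = 3.0019345 × 10^-4.

3.002 × 10^-4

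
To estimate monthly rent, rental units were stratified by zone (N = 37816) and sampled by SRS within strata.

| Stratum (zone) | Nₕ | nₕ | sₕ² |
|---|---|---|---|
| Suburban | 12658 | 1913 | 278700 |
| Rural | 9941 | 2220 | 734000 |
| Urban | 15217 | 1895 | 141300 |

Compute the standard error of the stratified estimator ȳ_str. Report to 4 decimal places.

6.4940

Var(ȳ_str) = Σₕ Wₕ²(1 − fₕ)sₕ²/nₕ with Wₕ = Nₕ/N, N = 37816.
Suburban: Wₕ = 0.33472604; term = 0.33472604²·(1 − 0.15112972)·278700/1913 = 13.856142.
Rural: Wₕ = 0.26287815; term = 0.26287815²·(1 − 0.22331757)·734000/2220 = 17.745798.
Urban: Wₕ = 0.40239581; term = 0.40239581²·(1 − 0.12453177)·141300/1895 = 10.570128.
Sum = 42.172068.
SE = √(42.172068) = 6.4940.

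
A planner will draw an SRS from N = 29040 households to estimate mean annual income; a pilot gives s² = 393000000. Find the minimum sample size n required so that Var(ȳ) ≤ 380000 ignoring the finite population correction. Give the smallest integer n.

1035

Without fpc, n₀ = s²/D = 393000000/380000 = 1034.2105.
Rounding up, n = 1035.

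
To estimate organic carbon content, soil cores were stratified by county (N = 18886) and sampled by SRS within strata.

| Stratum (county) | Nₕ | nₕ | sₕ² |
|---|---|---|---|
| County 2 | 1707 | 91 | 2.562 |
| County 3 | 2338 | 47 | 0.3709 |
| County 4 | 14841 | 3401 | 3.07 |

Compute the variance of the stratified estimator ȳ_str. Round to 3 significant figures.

Var(ȳ_str) = Σₕ Wₕ²(1 − fₕ)sₕ²/nₕ with Wₕ = Nₕ/N, N = 18886.
County 2: Wₕ = 0.09038441; term = 0.09038441²·(1 − 0.05330990)·2.562/91 = 2.177372 × 10^-4.
County 3: Wₕ = 0.12379540; term = 0.12379540²·(1 − 0.02010265)·0.3709/47 = 1.1850825 × 10^-4.
County 4: Wₕ = 0.78582018; term = 0.78582018²·(1 − 0.22916246)·3.07/3401 = 4.2967587 × 10^-4.
Sum = 7.6592132 × 10^-4.

7.66 × 10^-4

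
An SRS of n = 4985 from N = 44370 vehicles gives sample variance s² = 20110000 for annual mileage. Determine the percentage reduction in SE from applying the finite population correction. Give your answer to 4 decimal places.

5.7849

f = n/N = 4985/44370 = 0.11235069.
SE_no-fpc = √(s²/n) = 63.514583; SE_fpc = √((1−f)s²/n) = 59.840355.
Ratio = √(1−f) = 0.94215143. Reduction = 100·(1 − 0.94215143) = 5.7849%.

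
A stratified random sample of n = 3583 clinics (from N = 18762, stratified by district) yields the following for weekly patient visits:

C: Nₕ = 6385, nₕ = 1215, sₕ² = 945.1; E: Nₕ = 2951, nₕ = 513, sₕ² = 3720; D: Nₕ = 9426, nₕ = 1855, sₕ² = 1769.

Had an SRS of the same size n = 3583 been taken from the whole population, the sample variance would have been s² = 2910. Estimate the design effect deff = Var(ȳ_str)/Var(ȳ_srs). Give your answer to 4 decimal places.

0.6308

Var(ȳ_str) = Σ Wₕ²(1−fₕ)sₕ²/nₕ with Wₕ = Nₕ/18762:
  C: (6385/18762)²·(1−1215/6385)·945.1/1215 = 0.072944855
  E: (2951/18762)²·(1−513/2951)·3720/513 = 0.14820751
  D: (9426/18762)²·(1−1855/9426)·1769/1855 = 0.19333315
  → Var(ȳ_str) = 0.41448552.
Var(ȳ_srs) = (1 − 3583/18762)·2910/3583 = 0.65706784.
deff = 0.41448552 / 0.65706784 = 0.6308.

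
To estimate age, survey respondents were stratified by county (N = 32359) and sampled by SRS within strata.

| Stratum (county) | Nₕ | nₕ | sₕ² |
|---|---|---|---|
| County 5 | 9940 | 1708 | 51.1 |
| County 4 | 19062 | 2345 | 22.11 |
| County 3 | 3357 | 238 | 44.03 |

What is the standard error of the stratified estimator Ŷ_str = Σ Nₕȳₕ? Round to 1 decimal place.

Var(Ŷ_str) = Σₕ Nₕ²(1 − fₕ)sₕ²/nₕ.
County 5: 9940²·(1 − 1708/9940)·51.1/1708 = 2.4480753 × 10^6.
County 4: 19062²·(1 − 2345/19062)·22.11/2345 = 3.0045034 × 10^6.
County 3: 3357²·(1 − 238/3357)·44.03/238 = 1.9370394 × 10^6.
Sum = 7.3896181 × 10^6.
SE = √(7.3896181 × 10^6) = 2718.4.

2718.4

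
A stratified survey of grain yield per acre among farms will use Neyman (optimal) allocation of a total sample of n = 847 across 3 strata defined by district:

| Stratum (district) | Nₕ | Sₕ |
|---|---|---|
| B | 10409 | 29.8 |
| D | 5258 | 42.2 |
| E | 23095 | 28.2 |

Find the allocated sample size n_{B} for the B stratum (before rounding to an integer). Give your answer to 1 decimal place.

222.0

Neyman allocation: nₕ = n·NₕSₕ / Σⱼ NⱼSⱼ.
Σ NⱼSⱼ = 10409·29.8 + 5258·42.2 + 23095·28.2 = 1.1833548 × 10^6.
n_{B} = 847·10409·29.8 / (1.1833548 × 10^6) = 222.0.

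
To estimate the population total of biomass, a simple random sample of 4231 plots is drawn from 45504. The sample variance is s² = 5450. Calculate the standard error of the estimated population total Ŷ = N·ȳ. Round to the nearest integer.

Var(Ŷ) = N²·Var(ȳ) = N²·(1 − n/N)·s²/n.
f = 4231/45504 = 0.09298084; Var(ȳ) = 0.90701916·5450/4231 = 1.1683419.
Var(Ŷ) = 45504² · 1.1683419 = 2.4191851 × 10^9.
SE(Ŷ) = √(2.4191851 × 10^9) = 49185.

49185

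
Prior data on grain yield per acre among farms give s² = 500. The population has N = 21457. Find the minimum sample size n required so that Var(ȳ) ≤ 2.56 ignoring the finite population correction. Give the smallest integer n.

Without fpc, n₀ = s²/D = 500/2.56 = 195.3125.
Rounding up, n = 196.

196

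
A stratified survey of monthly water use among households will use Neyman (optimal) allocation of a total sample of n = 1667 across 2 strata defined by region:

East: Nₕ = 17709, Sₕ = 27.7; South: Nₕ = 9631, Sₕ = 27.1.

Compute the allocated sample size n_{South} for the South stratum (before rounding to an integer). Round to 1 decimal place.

578.9

Neyman allocation: nₕ = n·NₕSₕ / Σⱼ NⱼSⱼ.
Σ NⱼSⱼ = 17709·27.7 + 9631·27.1 = 751539.4.
n_{South} = 1667·9631·27.1 / 751539.4 = 578.9.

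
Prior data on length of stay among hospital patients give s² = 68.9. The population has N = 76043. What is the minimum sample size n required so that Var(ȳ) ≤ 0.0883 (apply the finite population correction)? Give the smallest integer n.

773

Without fpc, n₀ = s²/D = 68.9/0.0883 = 780.2945.
With fpc, (1 − n/N)·s²/n ≤ D requires n ≥ n₀/(1 + n₀/N) = 780.2945/(1 + 780.2945/76043) = 772.3690.
Rounding up, n = 773.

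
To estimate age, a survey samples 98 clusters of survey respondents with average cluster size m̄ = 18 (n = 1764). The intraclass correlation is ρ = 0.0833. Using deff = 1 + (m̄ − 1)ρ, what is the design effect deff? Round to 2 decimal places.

deff = 1 + (18 − 1)·0.0833 = 1 + 1.4161 = 2.4161.

2.42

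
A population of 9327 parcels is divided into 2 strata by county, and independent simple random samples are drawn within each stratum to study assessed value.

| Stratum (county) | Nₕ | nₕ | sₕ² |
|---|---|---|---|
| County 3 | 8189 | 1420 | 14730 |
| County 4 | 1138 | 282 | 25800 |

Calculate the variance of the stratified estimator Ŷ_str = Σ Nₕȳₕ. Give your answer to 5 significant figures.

6.6412 × 10^8

Var(Ŷ_str) = Σₕ Nₕ²(1 − fₕ)sₕ²/nₕ.
County 3: 8189²·(1 − 1420/8189)·14730/1420 = 5.7500257 × 10^8.
County 4: 1138²·(1 − 282/1138)·25800/282 = 8.9122349 × 10^7.
Sum = 6.6412492 × 10^8.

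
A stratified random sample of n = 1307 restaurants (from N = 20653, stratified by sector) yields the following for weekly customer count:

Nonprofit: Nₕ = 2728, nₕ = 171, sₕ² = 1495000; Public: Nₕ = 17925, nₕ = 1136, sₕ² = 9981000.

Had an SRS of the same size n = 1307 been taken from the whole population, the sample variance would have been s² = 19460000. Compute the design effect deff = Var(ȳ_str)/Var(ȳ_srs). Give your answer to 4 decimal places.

0.4547

Var(ȳ_str) = Σ Wₕ²(1−fₕ)sₕ²/nₕ with Wₕ = Nₕ/20653:
  Nonprofit: (2728/20653)²·(1−171/2728)·1495000/171 = 142.97295
  Public: (17925/20653)²·(1−1136/17925)·9981000/1136 = 6198.8828
  → Var(ȳ_str) = 6341.8558.
Var(ȳ_srs) = (1 − 1307/20653)·19460000/1307 = 13946.823.
deff = 6341.8558 / 13946.823 = 0.4547.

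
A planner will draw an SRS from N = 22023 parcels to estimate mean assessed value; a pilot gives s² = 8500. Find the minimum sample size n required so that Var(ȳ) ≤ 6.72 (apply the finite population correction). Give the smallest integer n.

1197

Without fpc, n₀ = s²/D = 8500/6.72 = 1264.8810.
With fpc, (1 − n/N)·s²/n ≤ D requires n ≥ n₀/(1 + n₀/N) = 1264.8810/(1 + 1264.8810/22023) = 1196.1790.
Rounding up, n = 1197.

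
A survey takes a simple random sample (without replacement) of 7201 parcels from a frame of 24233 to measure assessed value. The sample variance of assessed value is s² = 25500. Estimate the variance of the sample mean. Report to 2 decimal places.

Under SRS without replacement, Var(ȳ) = (1 − f)·s²/n with f = n/N = 7201/24233 = 0.29715677.
Var(ȳ) = (1 − 0.29715677)·25500/7201 = 0.70284323·3.5411748 = 2.4888908.

2.49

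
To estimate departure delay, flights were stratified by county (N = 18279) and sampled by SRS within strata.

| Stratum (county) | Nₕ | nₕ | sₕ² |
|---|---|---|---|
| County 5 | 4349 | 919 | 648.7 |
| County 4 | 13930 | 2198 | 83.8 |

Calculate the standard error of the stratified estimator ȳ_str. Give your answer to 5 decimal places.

Var(ȳ_str) = Σₕ Wₕ²(1 − fₕ)sₕ²/nₕ with Wₕ = Nₕ/N, N = 18279.
County 5: Wₕ = 0.23792330; term = 0.23792330²·(1 − 0.21131295)·648.7/919 = 0.031514255.
County 4: Wₕ = 0.76207670; term = 0.76207670²·(1 − 0.15778894)·83.8/2198 = 0.018648102.
Sum = 0.050162357.
SE = √(0.050162357) = 0.22397.

0.22397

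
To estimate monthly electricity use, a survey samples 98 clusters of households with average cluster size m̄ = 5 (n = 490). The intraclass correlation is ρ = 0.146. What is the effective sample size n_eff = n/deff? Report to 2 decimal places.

deff = 1 + (5 − 1)·0.146 = 1 + 0.584 = 1.584.
n_eff = 490 / 1.584 = 309.34.

309.34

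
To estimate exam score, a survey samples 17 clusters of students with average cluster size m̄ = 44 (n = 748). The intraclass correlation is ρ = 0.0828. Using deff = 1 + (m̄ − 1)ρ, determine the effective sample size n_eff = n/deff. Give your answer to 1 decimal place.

deff = 1 + (44 − 1)·0.0828 = 1 + 3.5604 = 4.5604.
n_eff = 748 / 4.5604 = 164.0.

164.0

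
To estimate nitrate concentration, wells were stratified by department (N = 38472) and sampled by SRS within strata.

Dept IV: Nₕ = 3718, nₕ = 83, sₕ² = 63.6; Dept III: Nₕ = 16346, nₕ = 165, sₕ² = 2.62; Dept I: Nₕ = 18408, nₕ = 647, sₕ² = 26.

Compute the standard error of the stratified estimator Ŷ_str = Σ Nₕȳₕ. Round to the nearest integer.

5263

Var(Ŷ_str) = Σₕ Nₕ²(1 − fₕ)sₕ²/nₕ.
Dept IV: 3718²·(1 − 83/3718)·63.6/83 = 1.0356019 × 10^7.
Dept III: 16346²·(1 − 165/16346)·2.62/165 = 4.1998541 × 10^6.
Dept I: 18408²·(1 − 647/18408)·26/647 = 1.3138418 × 10^7.
Sum = 2.7694291 × 10^7.
SE = √(2.7694291 × 10^7) = 5263.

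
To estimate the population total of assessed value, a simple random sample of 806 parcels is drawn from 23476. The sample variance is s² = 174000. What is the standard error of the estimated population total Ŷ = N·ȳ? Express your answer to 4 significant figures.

339000

Var(Ŷ) = N²·Var(ȳ) = N²·(1 − n/N)·s²/n.
f = 806/23476 = 0.03433294; Var(ȳ) = 0.96566706·174000/806 = 208.46907.
Var(Ŷ) = 23476² · 208.46907 = 1.1489201 × 10^11.
SE(Ŷ) = √(1.1489201 × 10^11) = 339000.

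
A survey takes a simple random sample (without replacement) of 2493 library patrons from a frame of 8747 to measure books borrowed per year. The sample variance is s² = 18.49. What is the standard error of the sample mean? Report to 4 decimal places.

Under SRS without replacement, Var(ȳ) = (1 − f)·s²/n with f = n/N = 2493/8747 = 0.28501200.
Var(ȳ) = (1 − 0.28501200)·18.49/2493 = 0.71498800·0.0074167669 = 0.0053028993.
SE(ȳ) = √(0.0053028993) = 0.0728.

0.0728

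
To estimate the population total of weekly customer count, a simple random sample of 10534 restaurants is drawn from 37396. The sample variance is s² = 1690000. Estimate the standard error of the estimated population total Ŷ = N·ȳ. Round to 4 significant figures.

Var(Ŷ) = N²·Var(ȳ) = N²·(1 − n/N)·s²/n.
f = 10534/37396 = 0.28168788; Var(ȳ) = 0.71831212·1690000/10534 = 115.24088.
Var(Ŷ) = 37396² · 115.24088 = 1.6115986 × 10^11.
SE(Ŷ) = √(1.6115986 × 10^11) = 401400.

401400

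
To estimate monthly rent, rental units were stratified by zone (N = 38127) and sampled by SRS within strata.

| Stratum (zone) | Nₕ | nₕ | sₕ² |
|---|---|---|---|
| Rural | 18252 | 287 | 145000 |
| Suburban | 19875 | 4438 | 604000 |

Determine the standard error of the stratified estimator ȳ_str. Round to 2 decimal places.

11.95

Var(ȳ_str) = Σₕ Wₕ²(1 − fₕ)sₕ²/nₕ with Wₕ = Nₕ/N, N = 38127.
Rural: Wₕ = 0.47871587; term = 0.47871587²·(1 − 0.01572430)·145000/287 = 113.96159.
Suburban: Wₕ = 0.52128413; term = 0.52128413²·(1 − 0.22329560)·604000/4438 = 28.724628.
Sum = 142.68622.
SE = √(142.68622) = 11.95.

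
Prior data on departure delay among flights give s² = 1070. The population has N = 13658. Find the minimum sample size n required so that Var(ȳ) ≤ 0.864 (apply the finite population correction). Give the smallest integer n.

1136

Without fpc, n₀ = s²/D = 1070/0.864 = 1238.4259.
With fpc, (1 − n/N)·s²/n ≤ D requires n ≥ n₀/(1 + n₀/N) = 1238.4259/(1 + 1238.4259/13658) = 1135.4684.
Rounding up, n = 1136.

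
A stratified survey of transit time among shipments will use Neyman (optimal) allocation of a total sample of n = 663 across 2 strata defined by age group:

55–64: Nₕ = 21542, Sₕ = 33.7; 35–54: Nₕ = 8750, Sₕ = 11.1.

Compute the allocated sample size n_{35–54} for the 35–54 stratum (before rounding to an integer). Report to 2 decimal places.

78.23

Neyman allocation: nₕ = n·NₕSₕ / Σⱼ NⱼSⱼ.
Σ NⱼSⱼ = 21542·33.7 + 8750·11.1 = 823090.4.
n_{35–54} = 663·8750·11.1 / 823090.4 = 78.23.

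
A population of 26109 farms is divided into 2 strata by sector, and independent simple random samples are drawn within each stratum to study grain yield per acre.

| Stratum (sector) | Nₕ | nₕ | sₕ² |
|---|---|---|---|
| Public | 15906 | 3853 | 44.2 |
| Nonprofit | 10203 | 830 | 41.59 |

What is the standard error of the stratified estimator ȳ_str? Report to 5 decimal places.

0.10127

Var(ȳ_str) = Σₕ Wₕ²(1 − fₕ)sₕ²/nₕ with Wₕ = Nₕ/N, N = 26109.
Public: Wₕ = 0.60921521; term = 0.60921521²·(1 − 0.24223563)·44.2/3853 = 0.0032262567.
Nonprofit: Wₕ = 0.39078479; term = 0.39078479²·(1 − 0.08134862)·41.59/830 = 0.007029701.
Sum = 0.010255958.
SE = √(0.010255958) = 0.10127.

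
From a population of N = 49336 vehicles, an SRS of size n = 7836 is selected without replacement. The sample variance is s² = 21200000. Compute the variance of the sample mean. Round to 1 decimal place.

2275.8

Under SRS without replacement, Var(ȳ) = (1 − f)·s²/n with f = n/N = 7836/49336 = 0.15882925.
Var(ȳ) = (1 − 0.15882925)·21200000/7836 = 0.84117075·2705.462 = 2275.7555.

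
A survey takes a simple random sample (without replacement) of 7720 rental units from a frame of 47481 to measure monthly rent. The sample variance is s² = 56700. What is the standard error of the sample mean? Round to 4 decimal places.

Under SRS without replacement, Var(ȳ) = (1 − f)·s²/n with f = n/N = 7720/47481 = 0.16259135.
Var(ȳ) = (1 − 0.16259135)·56700/7720 = 0.83740865·7.3445596 = 6.1503977.
SE(ȳ) = √(6.1503977) = 2.4800.

2.4800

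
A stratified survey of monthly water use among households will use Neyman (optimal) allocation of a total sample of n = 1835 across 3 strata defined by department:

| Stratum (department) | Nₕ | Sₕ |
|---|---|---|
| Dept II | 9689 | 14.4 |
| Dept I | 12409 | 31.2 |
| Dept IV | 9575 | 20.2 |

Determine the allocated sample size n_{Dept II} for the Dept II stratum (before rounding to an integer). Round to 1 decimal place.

Neyman allocation: nₕ = n·NₕSₕ / Σⱼ NⱼSⱼ.
Σ NⱼSⱼ = 9689·14.4 + 12409·31.2 + 9575·20.2 = 720097.4.
n_{Dept II} = 1835·9689·14.4 / 720097.4 = 355.5.

355.5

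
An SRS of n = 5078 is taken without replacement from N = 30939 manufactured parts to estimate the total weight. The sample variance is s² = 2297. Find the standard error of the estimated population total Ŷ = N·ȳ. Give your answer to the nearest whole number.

19024

Var(Ŷ) = N²·Var(ȳ) = N²·(1 − n/N)·s²/n.
f = 5078/30939 = 0.16412942; Var(ȳ) = 0.83587058·2297/5078 = 0.37810058.
Var(Ŷ) = 30939² · 0.37810058 = 3.6192609 × 10^8.
SE(Ŷ) = √(3.6192609 × 10^8) = 19024.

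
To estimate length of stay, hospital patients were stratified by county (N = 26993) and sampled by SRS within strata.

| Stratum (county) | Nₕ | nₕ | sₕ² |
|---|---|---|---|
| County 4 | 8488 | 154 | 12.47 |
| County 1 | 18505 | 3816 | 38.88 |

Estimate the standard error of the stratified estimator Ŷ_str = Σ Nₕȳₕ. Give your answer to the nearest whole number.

Var(Ŷ_str) = Σₕ Nₕ²(1 − fₕ)sₕ²/nₕ.
County 4: 8488²·(1 − 154/8488)·12.47/154 = 5.728021 × 10^6.
County 1: 18505²·(1 − 3816/18505)·38.88/3816 = 2.7694862 × 10^6.
Sum = 8.4975072 × 10^6.
SE = √(8.4975072 × 10^6) = 2915.

2915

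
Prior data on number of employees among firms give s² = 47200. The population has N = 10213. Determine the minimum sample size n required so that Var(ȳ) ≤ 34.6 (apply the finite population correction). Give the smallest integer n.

1204

Without fpc, n₀ = s²/D = 47200/34.6 = 1364.1618.
With fpc, (1 − n/N)·s²/n ≤ D requires n ≥ n₀/(1 + n₀/N) = 1364.1618/(1 + 1364.1618/10213) = 1203.4197.
Rounding up, n = 1204.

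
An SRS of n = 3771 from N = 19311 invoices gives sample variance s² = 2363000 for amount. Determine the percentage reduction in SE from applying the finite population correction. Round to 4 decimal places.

f = n/N = 3771/19311 = 0.19527730.
SE_no-fpc = √(s²/n) = 25.032464; SE_fpc = √((1−f)s²/n) = 22.455706.
Ratio = √(1−f) = 0.89706337. Reduction = 100·(1 − 0.89706337) = 10.2937%.

10.2937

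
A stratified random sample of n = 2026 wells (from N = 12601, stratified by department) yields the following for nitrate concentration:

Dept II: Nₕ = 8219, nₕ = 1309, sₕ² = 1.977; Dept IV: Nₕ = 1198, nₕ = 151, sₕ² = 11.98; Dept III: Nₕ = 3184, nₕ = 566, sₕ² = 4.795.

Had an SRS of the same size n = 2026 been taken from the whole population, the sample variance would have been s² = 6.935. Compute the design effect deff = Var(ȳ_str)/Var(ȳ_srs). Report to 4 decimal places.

Var(ȳ_str) = Σ Wₕ²(1−fₕ)sₕ²/nₕ with Wₕ = Nₕ/12601:
  Dept II: (8219/12601)²·(1−1309/8219)·1.977/1309 = 5.4019931 × 10^-4
  Dept IV: (1198/12601)²·(1−151/1198)·11.98/151 = 6.267197 × 10^-4
  Dept III: (3184/12601)²·(1−566/3184)·4.795/566 = 4.4473863 × 10^-4
  → Var(ȳ_str) = 0.0016116576.
Var(ȳ_srs) = (1 − 2026/12601)·6.935/2026 = 0.0028726478.
deff = 0.0016116576 / 0.0028726478 = 0.5610.

0.5610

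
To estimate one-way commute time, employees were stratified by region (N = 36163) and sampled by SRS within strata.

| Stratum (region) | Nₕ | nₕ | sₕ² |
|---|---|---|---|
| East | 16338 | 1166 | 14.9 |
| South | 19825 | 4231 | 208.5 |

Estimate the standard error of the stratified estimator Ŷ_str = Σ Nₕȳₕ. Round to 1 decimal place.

4289.8

Var(Ŷ_str) = Σₕ Nₕ²(1 − fₕ)sₕ²/nₕ.
East: 16338²·(1 − 1166/16338)·14.9/1166 = 3.1675935 × 10^6.
South: 19825²·(1 − 4231/19825)·208.5/4231 = 1.5234695 × 10^7.
Sum = 1.8402289 × 10^7.
SE = √(1.8402289 × 10^7) = 4289.8.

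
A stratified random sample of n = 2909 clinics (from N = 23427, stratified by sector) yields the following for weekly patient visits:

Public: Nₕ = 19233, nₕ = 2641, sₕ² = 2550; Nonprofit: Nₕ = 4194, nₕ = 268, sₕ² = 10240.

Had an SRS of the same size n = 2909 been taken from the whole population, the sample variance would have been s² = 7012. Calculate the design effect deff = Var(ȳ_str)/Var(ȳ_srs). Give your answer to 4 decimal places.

Var(ȳ_str) = Σ Wₕ²(1−fₕ)sₕ²/nₕ with Wₕ = Nₕ/23427:
  Public: (19233/23427)²·(1−2641/19233)·2550/2641 = 0.56141524
  Nonprofit: (4194/23427)²·(1−268/4194)·10240/268 = 1.1463323
  → Var(ȳ_str) = 1.7077475.
Var(ȳ_srs) = (1 − 2909/23427)·7012/2909 = 2.1111376.
deff = 1.7077475 / 2.1111376 = 0.8089.

0.8089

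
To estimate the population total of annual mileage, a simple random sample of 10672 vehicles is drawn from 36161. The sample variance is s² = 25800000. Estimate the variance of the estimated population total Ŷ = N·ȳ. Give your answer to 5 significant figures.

2.2283 × 10^12

Var(Ŷ) = N²·Var(ȳ) = N²·(1 − n/N)·s²/n.
f = 10672/36161 = 0.29512458; Var(ȳ) = 0.70487542·25800000/10672 = 1704.0654.
Var(Ŷ) = 36161² · 1704.0654 = 2.2282665 × 10^12.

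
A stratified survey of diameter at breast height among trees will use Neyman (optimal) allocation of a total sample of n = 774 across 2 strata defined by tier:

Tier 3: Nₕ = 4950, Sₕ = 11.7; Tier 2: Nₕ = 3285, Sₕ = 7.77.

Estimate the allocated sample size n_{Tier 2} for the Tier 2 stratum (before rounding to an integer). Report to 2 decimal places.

Neyman allocation: nₕ = n·NₕSₕ / Σⱼ NⱼSⱼ.
Σ NⱼSⱼ = 4950·11.7 + 3285·7.77 = 83439.45.
n_{Tier 2} = 774·3285·7.77 / 83439.45 = 236.77.

236.77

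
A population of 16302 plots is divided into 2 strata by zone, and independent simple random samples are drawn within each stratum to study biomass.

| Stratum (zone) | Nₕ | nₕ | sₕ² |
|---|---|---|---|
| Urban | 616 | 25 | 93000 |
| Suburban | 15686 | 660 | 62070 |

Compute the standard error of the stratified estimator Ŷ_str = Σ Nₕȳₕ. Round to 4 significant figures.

Var(Ŷ_str) = Σₕ Nₕ²(1 − fₕ)sₕ²/nₕ.
Urban: 616²·(1 − 25/616)·93000/25 = 1.3542883 × 10^9.
Suburban: 15686²·(1 − 660/15686)·62070/660 = 2.216631 × 10^10.
Sum = 2.3520598 × 10^10.
SE = √(2.3520598 × 10^10) = 153400.

153400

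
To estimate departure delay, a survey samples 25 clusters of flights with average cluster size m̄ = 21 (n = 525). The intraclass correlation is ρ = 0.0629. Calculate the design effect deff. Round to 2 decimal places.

deff = 1 + (21 − 1)·0.0629 = 1 + 1.258 = 2.258.

2.26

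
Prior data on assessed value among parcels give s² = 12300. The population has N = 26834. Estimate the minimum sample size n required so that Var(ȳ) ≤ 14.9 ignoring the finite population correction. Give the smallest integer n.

826

Without fpc, n₀ = s²/D = 12300/14.9 = 825.5034.
Rounding up, n = 826.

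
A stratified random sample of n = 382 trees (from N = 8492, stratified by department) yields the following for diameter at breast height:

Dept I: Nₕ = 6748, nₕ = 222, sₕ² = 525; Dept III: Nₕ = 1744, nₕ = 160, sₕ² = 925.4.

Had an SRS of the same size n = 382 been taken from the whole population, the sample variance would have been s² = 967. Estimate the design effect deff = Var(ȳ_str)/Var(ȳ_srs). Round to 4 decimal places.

Var(ȳ_str) = Σ Wₕ²(1−fₕ)sₕ²/nₕ with Wₕ = Nₕ/8492:
  Dept I: (6748/8492)²·(1−222/6748)·525/222 = 1.4441374
  Dept III: (1744/8492)²·(1−160/1744)·925.4/160 = 0.22155992
  → Var(ȳ_str) = 1.6656973.
Var(ȳ_srs) = (1 − 382/8492)·967/382 = 2.4175417.
deff = 1.6656973 / 2.4175417 = 0.6890.

0.6890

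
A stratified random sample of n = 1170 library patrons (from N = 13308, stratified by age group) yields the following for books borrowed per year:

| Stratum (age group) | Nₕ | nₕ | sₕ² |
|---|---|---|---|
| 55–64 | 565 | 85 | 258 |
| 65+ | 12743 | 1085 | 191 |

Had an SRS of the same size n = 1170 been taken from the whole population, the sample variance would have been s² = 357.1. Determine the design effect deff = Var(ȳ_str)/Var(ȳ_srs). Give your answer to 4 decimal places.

0.5471

Var(ȳ_str) = Σ Wₕ²(1−fₕ)sₕ²/nₕ with Wₕ = Nₕ/13308:
  55–64: (565/13308)²·(1−85/565)·258/85 = 0.0046479867
  65+: (12743/13308)²·(1−1085/12743)·191/1085 = 0.14766371
  → Var(ȳ_str) = 0.1523117.
Var(ȳ_srs) = (1 − 1170/13308)·357.1/1170 = 0.27838019.
deff = 0.1523117 / 0.27838019 = 0.5471.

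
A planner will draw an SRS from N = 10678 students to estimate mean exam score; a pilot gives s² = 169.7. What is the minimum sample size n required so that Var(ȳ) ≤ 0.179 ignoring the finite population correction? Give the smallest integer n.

949

Without fpc, n₀ = s²/D = 169.7/0.179 = 948.0447.
Rounding up, n = 949.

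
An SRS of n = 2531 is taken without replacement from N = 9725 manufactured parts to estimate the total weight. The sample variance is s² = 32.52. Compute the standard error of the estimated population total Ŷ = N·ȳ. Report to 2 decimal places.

948.11

Var(Ŷ) = N²·Var(ȳ) = N²·(1 − n/N)·s²/n.
f = 2531/9725 = 0.26025707; Var(ȳ) = 0.73974293·32.52/2531 = 0.0095047175.
Var(Ŷ) = 9725² · 0.0095047175 = 898914.6.
SE(Ŷ) = √(898914.6) = 948.11.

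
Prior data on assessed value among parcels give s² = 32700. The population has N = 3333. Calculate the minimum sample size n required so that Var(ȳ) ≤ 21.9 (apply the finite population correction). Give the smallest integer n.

1032

Without fpc, n₀ = s²/D = 32700/21.9 = 1493.1507.
With fpc, (1 − n/N)·s²/n ≤ D requires n ≥ n₀/(1 + n₀/N) = 1493.1507/(1 + 1493.1507/3333) = 1031.1885.
Rounding up, n = 1032.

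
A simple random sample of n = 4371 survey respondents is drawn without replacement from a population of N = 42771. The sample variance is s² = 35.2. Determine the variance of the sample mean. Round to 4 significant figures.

Under SRS without replacement, Var(ȳ) = (1 − f)·s²/n with f = n/N = 4371/42771 = 0.10219541.
Var(ȳ) = (1 − 0.10219541)·35.2/4371 = 0.89780459·0.0080530771 = 0.0072300896.

0.007230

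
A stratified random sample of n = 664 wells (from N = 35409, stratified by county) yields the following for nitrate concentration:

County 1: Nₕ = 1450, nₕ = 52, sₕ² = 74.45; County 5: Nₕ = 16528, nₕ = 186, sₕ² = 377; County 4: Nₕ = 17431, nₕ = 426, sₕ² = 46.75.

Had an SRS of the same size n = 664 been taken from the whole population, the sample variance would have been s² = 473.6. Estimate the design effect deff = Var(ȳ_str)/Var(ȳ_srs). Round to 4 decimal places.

Var(ȳ_str) = Σ Wₕ²(1−fₕ)sₕ²/nₕ with Wₕ = Nₕ/35409:
  County 1: (1450/35409)²·(1−52/1450)·74.45/52 = 0.0023147773
  County 5: (16528/35409)²·(1−186/16528)·377/186 = 0.43664309
  County 4: (17431/35409)²·(1−426/17431)·46.75/426 = 0.0259444
  → Var(ȳ_str) = 0.46490227.
Var(ȳ_srs) = (1 − 664/35409)·473.6/664 = 0.69987788.
deff = 0.46490227 / 0.69987788 = 0.6643.

0.6643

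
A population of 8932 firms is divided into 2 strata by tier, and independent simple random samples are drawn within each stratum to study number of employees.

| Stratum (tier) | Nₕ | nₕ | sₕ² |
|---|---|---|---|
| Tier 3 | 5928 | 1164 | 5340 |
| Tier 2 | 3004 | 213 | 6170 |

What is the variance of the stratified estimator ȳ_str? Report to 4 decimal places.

4.6681

Var(ȳ_str) = Σₕ Wₕ²(1 − fₕ)sₕ²/nₕ with Wₕ = Nₕ/N, N = 8932.
Tier 3: Wₕ = 0.66368115; term = 0.66368115²·(1 − 0.19635628)·5340/1164 = 1.6239431.
Tier 2: Wₕ = 0.33631885; term = 0.33631885²·(1 − 0.07090546)·6170/213 = 3.044163.
Sum = 4.6681061.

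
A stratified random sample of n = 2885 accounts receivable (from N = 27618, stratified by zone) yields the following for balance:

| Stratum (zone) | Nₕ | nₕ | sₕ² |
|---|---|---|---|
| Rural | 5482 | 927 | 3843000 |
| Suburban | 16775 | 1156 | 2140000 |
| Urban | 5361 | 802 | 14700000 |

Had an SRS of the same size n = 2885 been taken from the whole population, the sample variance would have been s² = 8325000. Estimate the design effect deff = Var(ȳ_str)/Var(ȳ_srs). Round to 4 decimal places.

Var(ȳ_str) = Σ Wₕ²(1−fₕ)sₕ²/nₕ with Wₕ = Nₕ/27618:
  Rural: (5482/27618)²·(1−927/5482)·3843000/927 = 135.7168
  Suburban: (16775/27618)²·(1−1156/16775)·2140000/1156 = 635.89768
  Urban: (5361/27618)²·(1−802/5361)·14700000/802 = 587.31882
  → Var(ȳ_str) = 1358.9333.
Var(ȳ_srs) = (1 − 2885/27618)·8325000/2885 = 2584.1814.
deff = 1358.9333 / 2584.1814 = 0.5259.

0.5259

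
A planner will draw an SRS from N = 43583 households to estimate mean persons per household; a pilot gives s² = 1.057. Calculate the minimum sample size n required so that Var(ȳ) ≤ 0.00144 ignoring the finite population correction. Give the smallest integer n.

Without fpc, n₀ = s²/D = 1.057/0.00144 = 734.0278.
Rounding up, n = 735.

735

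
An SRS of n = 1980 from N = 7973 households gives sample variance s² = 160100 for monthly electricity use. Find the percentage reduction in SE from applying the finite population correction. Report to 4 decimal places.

13.3016

f = n/N = 1980/7973 = 0.24833814.
SE_no-fpc = √(s²/n) = 8.9921402; SE_fpc = √((1−f)s²/n) = 7.7960448.
Ratio = √(1−f) = 0.86698435. Reduction = 100·(1 − 0.86698435) = 13.3016%.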